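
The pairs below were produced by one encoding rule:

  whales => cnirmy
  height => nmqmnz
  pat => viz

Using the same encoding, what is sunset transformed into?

The shift depends on letter class: consonant w→c is +6, but vowel a→i is +8. Two shifts are in play — +8 for a/e/i/o/u, +6 for every other letter.
On sunset: s(cons)+6=y, u(vowel)+8=c, n(cons)+6=t, s(cons)+6=y, e(vowel)+8=m, t(cons)+6=z.

yctymz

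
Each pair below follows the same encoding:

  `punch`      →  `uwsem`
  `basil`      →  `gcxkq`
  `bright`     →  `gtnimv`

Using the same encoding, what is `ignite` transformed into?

niskyg

Shifts by position in punch: pos 0: p→u (+5), pos 1: u→w (+2), pos 2: n→s (+5), pos 3: c→e (+2) — repeating every 2. The shifts repeat in a cycle of length 2: positions 0,1,… shift by +5, +2, then the pattern repeats.
Applying it to ignite: i+5=n, g+2=i, n+5=s, i+2=k, t+5=y, e+2=g.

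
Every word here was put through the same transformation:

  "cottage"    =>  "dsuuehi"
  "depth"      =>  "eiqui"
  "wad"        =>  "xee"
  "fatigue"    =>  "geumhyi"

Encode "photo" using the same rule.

qisus

The shift depends on letter class: consonant c→d is +1, but vowel o→s is +4. Vowels shift forward by 4 and consonants shift forward by 1.
On photo: p(cons)+1=q, h(cons)+1=i, o(vowel)+4=s, t(cons)+1=u, o(vowel)+4=s.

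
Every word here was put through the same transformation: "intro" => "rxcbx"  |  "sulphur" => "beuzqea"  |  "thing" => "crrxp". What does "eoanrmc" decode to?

verdict

Shifts by position in intro: pos 0: i→r (+9), pos 1: n→x (+10), pos 2: t→c (+9), pos 3: r→b (+10) — repeating every 2. It's a Vigenère-style cipher with numeric key [9,10]: position i shifts by key[i mod 2].
Decoding eoanrmc: e−9=v, o−10=e, a−9=r, n−10=d, r−9=i, m−10=c, c−9=t.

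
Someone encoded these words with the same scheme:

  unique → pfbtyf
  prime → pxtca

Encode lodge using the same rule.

The output letters match the input read backwards, each shifted +11: unique reversed is euqinu. Read the word backwards and shift each letter +11.
On lodge: reverse → egdol; then shift: e+11=p, g+11=r, d+11=o, o+11=z, l+11=w.

prozw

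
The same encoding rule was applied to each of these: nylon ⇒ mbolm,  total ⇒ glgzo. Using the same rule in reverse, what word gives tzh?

Letters are reflected about the middle of the alphabet (position → 25−position): Atbash.
Undoing it on tzh: t↔g, z↔a, h↔s.

gas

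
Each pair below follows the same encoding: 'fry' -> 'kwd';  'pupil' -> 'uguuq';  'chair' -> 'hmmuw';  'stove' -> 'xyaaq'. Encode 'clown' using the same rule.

hqabs

The shift depends on letter class: consonant f→k is +5, but vowel u→g is +12. The rule splits by letter class: vowels +12, consonants +5.
Applying it to clown: c(cons)+5=h, l(cons)+5=q, o(vowel)+12=a, w(cons)+5=b, n(cons)+5=s.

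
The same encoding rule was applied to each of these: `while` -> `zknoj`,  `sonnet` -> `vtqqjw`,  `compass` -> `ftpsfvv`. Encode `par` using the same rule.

sfu

The shift depends on letter class: consonant w→z is +3, but vowel i→n is +5. The rule splits by letter class: vowels +5, consonants +3.
On par: p(cons)+3=s, a(vowel)+5=f, r(cons)+3=u.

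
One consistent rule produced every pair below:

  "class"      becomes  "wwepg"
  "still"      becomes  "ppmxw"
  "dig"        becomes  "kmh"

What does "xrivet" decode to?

parent

The output letters match the input read backwards, each shifted +4: class reversed is ssalc. Two steps: reverse the string, then apply a Caesar shift of +4.
Reversing it on xrivet: shift back: x−4=t, r−4=n, i−4=e, v−4=r, e−4=a, t−4=p → tnerap; then reverse → parent.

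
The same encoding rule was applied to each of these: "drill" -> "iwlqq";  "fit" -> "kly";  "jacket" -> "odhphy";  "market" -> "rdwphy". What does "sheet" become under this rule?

The rule splits by letter class: vowels +3, consonants +5.
For sheet: s(cons)+5=x, h(cons)+5=m, e(vowel)+3=h, e(vowel)+3=h, t(cons)+5=y.

xmhhy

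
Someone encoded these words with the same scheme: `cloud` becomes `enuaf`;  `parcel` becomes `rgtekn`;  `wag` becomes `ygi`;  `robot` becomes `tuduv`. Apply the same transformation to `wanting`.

ygpvopi

The shift depends on letter class: consonant c→e is +2, but vowel o→u is +6. The rule splits by letter class: vowels +6, consonants +2.
For wanting: w(cons)+2=y, a(vowel)+6=g, n(cons)+2=p, t(cons)+2=v, i(vowel)+6=o, n(cons)+2=p, g(cons)+2=i.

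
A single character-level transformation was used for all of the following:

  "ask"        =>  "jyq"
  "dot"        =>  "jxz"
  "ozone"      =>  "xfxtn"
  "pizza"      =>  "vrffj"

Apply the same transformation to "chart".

injxz

The rule splits by letter class: vowels +9, consonants +6.
On chart: c(cons)+6=i, h(cons)+6=n, a(vowel)+9=j, r(cons)+6=x, t(cons)+6=z.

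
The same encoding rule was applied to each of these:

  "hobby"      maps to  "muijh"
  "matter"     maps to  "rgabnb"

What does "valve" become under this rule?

agsdn

The shift increases by 1 at each position, starting from +5: 5, 6, 7, ….
Applying it to valve: v+5=a, a+6=g, l+7=s, v+8=d, e+9=n.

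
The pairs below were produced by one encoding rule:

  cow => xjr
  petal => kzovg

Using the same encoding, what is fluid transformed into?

agpdy

Compare letters: c→x is +21, o→j is +21, w→r is +21 — a constant shift. Each letter is shifted forward by 21 in the alphabet (a Caesar shift of +21).
For fluid: f+21=a, l+21=g, u+21=p, i+21=d, d+21=y.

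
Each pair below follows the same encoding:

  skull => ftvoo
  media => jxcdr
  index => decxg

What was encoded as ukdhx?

Each letter's alphabet position (a=0..z=25) is mapped through 21·x+17 mod 26 — an affine cipher.
Decoding ukdhx: u(20)→5·(20−17)≡15=p; k(10)→5·(10−17)≡17=r; d(3)→5·(3−17)≡8=i; h(7)→5·(7−17)≡2=c; x(23)→5·(23−17)≡4=e (all mod 26).

price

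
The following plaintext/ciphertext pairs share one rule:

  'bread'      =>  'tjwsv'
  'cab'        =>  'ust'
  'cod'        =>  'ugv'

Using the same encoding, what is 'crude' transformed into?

ujmvw

Compare letters: b→t is +18, r→j is +18, e→w is +18 — a constant shift. Each letter is shifted forward by 18 in the alphabet (a Caesar shift of +18).
Applying it to crude: c+18=u, r+18=j, u+18=m, d+18=v, e+18=w.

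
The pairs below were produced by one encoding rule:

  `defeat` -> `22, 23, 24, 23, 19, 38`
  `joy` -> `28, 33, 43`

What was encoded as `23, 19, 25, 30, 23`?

eagle

d is letter #4 and maps to 22: an offset of 18. The number is (letter's place in the alphabet, a=1) + 18.
Decoding 23, 19, 25, 30, 23: 23→(23−18)÷1=5=e, 19→(19−18)÷1=1=a, 25→(25−18)÷1=7=g, 30→(30−18)÷1=12=l, 23→(23−18)÷1=5=e.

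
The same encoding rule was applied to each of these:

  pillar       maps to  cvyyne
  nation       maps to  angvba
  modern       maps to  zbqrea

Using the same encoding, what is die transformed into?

Compare letters: p→c is +13, i→v is +13, l→y is +13 — a constant shift. Every letter moves 13 places later in the alphabet, wrapping around z→a.
Applying it to die: d+13=q, i+13=v, e+13=r.

qvr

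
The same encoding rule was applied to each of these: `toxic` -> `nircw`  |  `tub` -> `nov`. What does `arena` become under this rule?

Compare letters: t→n is +20, o→i is +20, x→r is +20 — a constant shift. This is a Caesar cipher with shift 20.
Applying it to arena: a+20=u, r+20=l, e+20=y, n+20=h, a+20=u.

ulyhu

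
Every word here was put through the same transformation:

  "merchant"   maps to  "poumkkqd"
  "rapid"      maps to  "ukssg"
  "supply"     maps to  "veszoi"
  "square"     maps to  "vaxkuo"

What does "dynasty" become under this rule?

Shifts by position in merchant: pos 0: m→p (+3), pos 1: e→o (+10), pos 2: r→u (+3), pos 3: c→m (+10) — repeating every 2. The shifts repeat in a cycle of length 2: positions 0,1,… shift by +3, +10, then the pattern repeats.
Applying it to dynasty: d+3=g, y+10=i, n+3=q, a+10=k, s+3=v, t+10=d, y+3=b.

giqkvdb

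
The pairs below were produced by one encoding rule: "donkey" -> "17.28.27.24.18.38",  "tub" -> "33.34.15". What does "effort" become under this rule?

18.19.19.28.31.33

The number is (letter's place in the alphabet, a=1) + 13.
On effort: e=5→18, f=6→19, f=6→19, o=15→28, r=18→31, t=20→33.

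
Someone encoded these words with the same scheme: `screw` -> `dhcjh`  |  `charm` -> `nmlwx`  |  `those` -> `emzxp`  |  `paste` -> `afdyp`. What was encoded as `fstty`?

union

Shifts by position in screw: pos 0: s→d (+11), pos 1: c→h (+5), pos 2: r→c (+11), pos 3: e→j (+5) — repeating every 2. A repeating key of period 2 is used — shifts +11, +5 over and over.
Reversing it on fstty: f−11=u, s−5=n, t−11=i, t−5=o, y−11=n.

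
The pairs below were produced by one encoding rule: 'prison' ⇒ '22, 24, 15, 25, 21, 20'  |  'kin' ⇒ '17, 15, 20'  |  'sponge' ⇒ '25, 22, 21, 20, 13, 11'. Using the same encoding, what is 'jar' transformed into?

The number is (letter's place in the alphabet, a=1) + 6.
For jar: j=10→16, a=1→7, r=18→24.

16, 7, 24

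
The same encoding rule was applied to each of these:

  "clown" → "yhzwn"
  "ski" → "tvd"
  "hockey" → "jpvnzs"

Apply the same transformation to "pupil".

The output letters match the input read backwards, each shifted +11: clown reversed is nwolc. Two steps: reverse the string, then apply a Caesar shift of +11.
Applying it to pupil: reverse → lipup; then shift: l+11=w, i+11=t, p+11=a, u+11=f, p+11=a.

wtafa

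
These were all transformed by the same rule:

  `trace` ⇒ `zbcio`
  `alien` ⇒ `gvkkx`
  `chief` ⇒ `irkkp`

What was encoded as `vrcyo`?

phase

Shifts by position in trace: pos 0: t→z (+6), pos 1: r→b (+10), pos 2: a→c (+2), pos 3: c→i (+6), pos 4: e→o (+10) — repeating every 3. It's a Vigenère-style cipher with numeric key [6,10,2]: position i shifts by key[i mod 3].
Reversing it on vrcyo: v−6=p, r−10=h, c−2=a, y−6=s, o−10=e.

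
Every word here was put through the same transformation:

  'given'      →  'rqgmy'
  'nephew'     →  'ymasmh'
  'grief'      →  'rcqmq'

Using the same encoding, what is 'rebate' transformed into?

cmmiem

The rule splits by letter class: vowels +8, consonants +11.
Applying it to rebate: r(cons)+11=c, e(vowel)+8=m, b(cons)+11=m, a(vowel)+8=i, t(cons)+11=e, e(vowel)+8=m.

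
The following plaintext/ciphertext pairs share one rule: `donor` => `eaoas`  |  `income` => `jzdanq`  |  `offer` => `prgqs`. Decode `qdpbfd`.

Shifts by position in donor: pos 0: d→e (+1), pos 1: o→a (+12), pos 2: n→o (+1), pos 3: o→a (+12) — repeating every 2. The shifts repeat in a cycle of length 2: positions 0,1,… shift by +1, +12, then the pattern repeats.
Reversing it on qdpbfd: q−1=p, d−12=r, p−1=o, b−12=p, f−1=e, d−12=r.

proper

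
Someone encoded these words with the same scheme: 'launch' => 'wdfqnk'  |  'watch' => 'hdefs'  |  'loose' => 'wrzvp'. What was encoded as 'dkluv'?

shark

A repeating key of period 2 is used — shifts +11, +3 over and over.
Undoing it on dkluv: d−11=s, k−3=h, l−11=a, u−3=r, v−11=k.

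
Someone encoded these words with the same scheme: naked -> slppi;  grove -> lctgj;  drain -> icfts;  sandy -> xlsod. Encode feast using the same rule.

Shifts by position in naked: pos 0: n→s (+5), pos 1: a→l (+11), pos 2: k→p (+5), pos 3: e→p (+11) — repeating every 2. A repeating key of period 2 is used — shifts +5, +11 over and over.
For feast: f+5=k, e+11=p, a+5=f, s+11=d, t+5=y.

kpfdy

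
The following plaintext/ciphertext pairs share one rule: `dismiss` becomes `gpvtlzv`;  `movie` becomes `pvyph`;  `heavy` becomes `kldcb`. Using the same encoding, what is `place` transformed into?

ssdjh

Shifts by position in dismiss: pos 0: d→g (+3), pos 1: i→p (+7), pos 2: s→v (+3), pos 3: m→t (+7) — repeating every 2. A repeating key of period 2 is used — shifts +3, +7 over and over.
Applying it to place: p+3=s, l+7=s, a+3=d, c+7=j, e+3=h.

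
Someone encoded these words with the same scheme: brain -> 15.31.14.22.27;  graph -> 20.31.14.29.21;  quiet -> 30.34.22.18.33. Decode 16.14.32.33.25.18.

castle

b is letter #2 and maps to 15: an offset of 13. The number is (letter's place in the alphabet, a=1) + 13.
Undoing it on 16.14.32.33.25.18: 16→(16−13)÷1=3=c, 14→(14−13)÷1=1=a, 32→(32−13)÷1=19=s, 33→(33−13)÷1=20=t, 25→(25−13)÷1=12=l, 18→(18−13)÷1=5=e.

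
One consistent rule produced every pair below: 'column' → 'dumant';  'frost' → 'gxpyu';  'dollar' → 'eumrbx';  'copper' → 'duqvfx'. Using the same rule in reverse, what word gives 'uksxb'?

Shifts by position in column: pos 0: c→d (+1), pos 1: o→u (+6), pos 2: l→m (+1), pos 3: u→a (+6) — repeating every 2. The shifts repeat in a cycle of length 2: positions 0,1,… shift by +1, +6, then the pattern repeats.
Undoing it on uksxb: u−1=t, k−6=e, s−1=r, x−6=r, b−1=a.

terra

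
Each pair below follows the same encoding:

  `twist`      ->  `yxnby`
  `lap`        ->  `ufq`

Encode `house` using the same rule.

The output letters match the input read backwards, each shifted +5: twist reversed is tsiwt. The word is reversed, then every letter is shifted forward by 5.
Applying it to house: reverse → esuoh; then shift: e+5=j, s+5=x, u+5=z, o+5=t, h+5=m.

jxztm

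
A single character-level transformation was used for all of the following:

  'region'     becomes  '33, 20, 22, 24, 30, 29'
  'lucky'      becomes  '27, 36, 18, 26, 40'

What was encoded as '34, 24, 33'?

r is letter #18 and maps to 33: an offset of 15. Letters become their 1-based position plus 15 (so a→16, b→17, …).
Reversing it on 34, 24, 33: 34→(34−15)÷1=19=s, 24→(24−15)÷1=9=i, 33→(33−15)÷1=18=r.

sir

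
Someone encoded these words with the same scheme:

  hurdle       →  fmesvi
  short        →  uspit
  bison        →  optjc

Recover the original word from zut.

sty

The output letters match the input read backwards, each shifted +1: hurdle reversed is eldruh. Read the word backwards and shift each letter +1.
Undoing it on zut: shift back: z−1=y, u−1=t, t−1=s → yts; then reverse → sty.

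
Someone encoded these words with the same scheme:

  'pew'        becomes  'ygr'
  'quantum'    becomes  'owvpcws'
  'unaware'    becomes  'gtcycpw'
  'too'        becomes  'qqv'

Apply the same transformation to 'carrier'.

tgkttce

Two steps: reverse the string, then apply a Caesar shift of +2.
Applying it to carrier: reverse → reirrac; then shift: r+2=t, e+2=g, i+2=k, r+2=t, r+2=t, a+2=c, c+2=e.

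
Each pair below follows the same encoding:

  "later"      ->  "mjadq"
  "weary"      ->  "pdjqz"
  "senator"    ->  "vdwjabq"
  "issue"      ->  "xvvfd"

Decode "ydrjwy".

This is an affine cipher: with a=0,…,z=25, each position x becomes (5x+9) mod 26.
Reversing it on ydrjwy: y(24)→21·(24−9)≡3=d; d(3)→21·(3−9)≡4=e; r(17)→21·(17−9)≡12=m; j(9)→21·(9−9)≡0=a; w(22)→21·(22−9)≡13=n; y(24)→21·(24−9)≡3=d (all mod 26).

demand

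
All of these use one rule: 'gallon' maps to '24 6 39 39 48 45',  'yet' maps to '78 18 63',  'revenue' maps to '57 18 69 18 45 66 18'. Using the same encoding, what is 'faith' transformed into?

The formula is n = 3×(alphabet index, a=1) + 3.
Applying it to faith: f=6→21, a=1→6, i=9→30, t=20→63, h=8→27.

21 6 30 63 27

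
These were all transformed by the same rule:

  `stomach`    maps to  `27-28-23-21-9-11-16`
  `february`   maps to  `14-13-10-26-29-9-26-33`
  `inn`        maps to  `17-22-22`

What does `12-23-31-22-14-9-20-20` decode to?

s is letter #19 and maps to 27: an offset of 8. Each letter is replaced by its alphabet position (a=1..z=26) + 8.
Decoding 12-23-31-22-14-9-20-20: 12→(12−8)÷1=4=d, 23→(23−8)÷1=15=o, 31→(31−8)÷1=23=w, 22→(22−8)÷1=14=n, 14→(14−8)÷1=6=f, 9→(9−8)÷1=1=a, 20→(20−8)÷1=12=l, 20→(20−8)÷1=12=l.

downfall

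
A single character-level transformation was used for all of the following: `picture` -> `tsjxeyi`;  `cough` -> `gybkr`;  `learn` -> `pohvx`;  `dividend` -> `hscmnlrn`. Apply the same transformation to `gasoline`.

Shifts by position in picture: pos 0: p→t (+4), pos 1: i→s (+10), pos 2: c→j (+7), pos 3: t→x (+4), pos 4: u→e (+10), pos 5: r→y (+7) — repeating every 3. A repeating key of period 3 is used — shifts +4, +10, +7 over and over.
On gasoline: g+4=k, a+10=k, s+7=z, o+4=s, l+10=v, i+7=p, n+4=r, e+10=o.

kkzsvpro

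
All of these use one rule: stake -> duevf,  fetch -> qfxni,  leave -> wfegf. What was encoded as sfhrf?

hedge

The shifts repeat in a cycle of length 3: positions 0,1,… shift by +11, +1, +4, then the pattern repeats.
Undoing it on sfhrf: s−11=h, f−1=e, h−4=d, r−11=g, f−1=e.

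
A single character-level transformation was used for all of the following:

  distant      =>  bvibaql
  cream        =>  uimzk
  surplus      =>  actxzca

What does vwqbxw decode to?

option

The output letters match the input read backwards, each shifted +8: distant reversed is tnatsid. Two steps: reverse the string, then apply a Caesar shift of +8.
Undoing it on vwqbxw: shift back: v−8=n, w−8=o, q−8=i, b−8=t, x−8=p, w−8=o → noitpo; then reverse → option.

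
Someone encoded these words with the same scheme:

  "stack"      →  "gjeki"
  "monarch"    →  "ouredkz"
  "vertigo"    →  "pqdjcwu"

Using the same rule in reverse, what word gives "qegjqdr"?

s(18)→g(6) and t(19)→j(9) fit y≡3x+4 (mod 26); the inverse of 3 mod 26 is 9. This is an affine cipher: with a=0,…,z=25, each position x becomes (3x+4) mod 26.
Decoding qegjqdr: q(16)→9·(16−4)≡4=e; e(4)→9·(4−4)≡0=a; g(6)→9·(6−4)≡18=s; j(9)→9·(9−4)≡19=t; q(16)→9·(16−4)≡4=e; d(3)→9·(3−4)≡17=r; r(17)→9·(17−4)≡13=n (all mod 26).

eastern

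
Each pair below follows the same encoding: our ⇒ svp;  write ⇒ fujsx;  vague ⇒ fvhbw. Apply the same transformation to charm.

nsbid

The output letters match the input read backwards, each shifted +1: our reversed is ruo. The word is reversed, then every letter is shifted forward by 1.
Applying it to charm: reverse → mrahc; then shift: m+1=n, r+1=s, a+1=b, h+1=i, c+1=d.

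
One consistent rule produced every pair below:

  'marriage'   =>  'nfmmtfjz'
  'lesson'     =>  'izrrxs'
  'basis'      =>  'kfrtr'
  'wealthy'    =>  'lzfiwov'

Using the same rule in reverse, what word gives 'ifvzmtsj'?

m(12)→n(13) and a(0)→f(5) fit y≡5x+5 (mod 26); the inverse of 5 mod 26 is 21. Each letter's alphabet position (a=0..z=25) is mapped through 5·x+5 mod 26 — an affine cipher.
Reversing it on ifvzmtsj: i(8)→21·(8−5)≡11=l; f(5)→21·(5−5)≡0=a; v(21)→21·(21−5)≡24=y; z(25)→21·(25−5)≡4=e; m(12)→21·(12−5)≡17=r; t(19)→21·(19−5)≡8=i; s(18)→21·(18−5)≡13=n; j(9)→21·(9−5)≡6=g (all mod 26).

layering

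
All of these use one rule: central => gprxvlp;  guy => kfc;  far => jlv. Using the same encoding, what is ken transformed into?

opr

The shift depends on letter class: consonant c→g is +4, but vowel e→p is +11. Two shifts are in play — +11 for a/e/i/o/u, +4 for every other letter.
On ken: k(cons)+4=o, e(vowel)+11=p, n(cons)+4=r.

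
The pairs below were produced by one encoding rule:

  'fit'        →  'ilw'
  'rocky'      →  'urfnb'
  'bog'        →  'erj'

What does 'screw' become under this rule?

vfuhz

Compare letters: f→i is +3, i→l is +3, t→w is +3 — a constant shift. Each letter is shifted forward by 3 in the alphabet (a Caesar shift of +3).
Applying it to screw: s+3=v, c+3=f, r+3=u, e+3=h, w+3=z.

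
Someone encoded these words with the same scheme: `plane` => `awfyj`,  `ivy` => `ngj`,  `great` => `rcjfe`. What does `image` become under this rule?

nxfrj

The shift depends on letter class: consonant p→a is +11, but vowel a→f is +5. Vowels shift forward by 5 and consonants shift forward by 11.
On image: i(vowel)+5=n, m(cons)+11=x, a(vowel)+5=f, g(cons)+11=r, e(vowel)+5=j.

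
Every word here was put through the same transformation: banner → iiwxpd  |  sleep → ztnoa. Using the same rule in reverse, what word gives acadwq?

turtle

Each letter shifts forward by (position + 7), i.e. 7, 8, 9, … — the shift grows by one for each successive letter.
Decoding acadwq: a−7=t, c−8=u, a−9=r, d−10=t, w−11=l, q−12=e.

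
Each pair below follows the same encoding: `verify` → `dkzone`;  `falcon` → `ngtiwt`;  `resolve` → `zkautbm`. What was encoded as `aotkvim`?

silence

It's a Vigenère-style cipher with numeric key [8,6]: position i shifts by key[i mod 2].
Decoding aotkvim: a−8=s, o−6=i, t−8=l, k−6=e, v−8=n, i−6=c, m−8=e.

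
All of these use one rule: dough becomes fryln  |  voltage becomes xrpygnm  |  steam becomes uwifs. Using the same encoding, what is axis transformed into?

camx

Letter i (0-indexed) is shifted by i+2, so successive shifts are 2, 3, 4, ….
Applying it to axis: a+2=c, x+3=a, i+4=m, s+5=x.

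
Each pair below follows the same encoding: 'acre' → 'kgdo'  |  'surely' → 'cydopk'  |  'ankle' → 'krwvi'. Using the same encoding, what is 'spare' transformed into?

ctmbi

Shifts by position in acre: pos 0: a→k (+10), pos 1: c→g (+4), pos 2: r→d (+12), pos 3: e→o (+10) — repeating every 3. The shifts repeat in a cycle of length 3: positions 0,1,… shift by +10, +4, +12, then the pattern repeats.
Applying it to spare: s+10=c, p+4=t, a+12=m, r+10=b, e+4=i.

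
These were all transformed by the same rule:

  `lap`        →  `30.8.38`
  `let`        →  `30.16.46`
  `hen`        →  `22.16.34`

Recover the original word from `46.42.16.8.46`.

treat

l(#12)→30 and a(#1)→8: differences scale by 2, so n = 2·pos + 6. With a=1..z=26, the number is 2·pos + 6.
Undoing it on 46.42.16.8.46: 46→(46−6)÷2=20=t, 42→(42−6)÷2=18=r, 16→(16−6)÷2=5=e, 8→(8−6)÷2=1=a, 46→(46−6)÷2=20=t.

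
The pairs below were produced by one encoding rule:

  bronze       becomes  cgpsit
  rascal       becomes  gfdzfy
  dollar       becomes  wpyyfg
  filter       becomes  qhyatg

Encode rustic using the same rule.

gxdahz

b(1)→c(2) and r(17)→g(6) fit y≡23x+5 (mod 26); the inverse of 23 mod 26 is 17. Each letter's alphabet position (a=0..z=25) is mapped through 23·x+5 mod 26 — an affine cipher.
Applying it to rustic: r(17)→23·17+5≡6=g; u(20)→23·20+5≡23=x; s(18)→23·18+5≡3=d; t(19)→23·19+5≡0=a; i(8)→23·8+5≡7=h; c(2)→23·2+5≡25=z (all mod 26).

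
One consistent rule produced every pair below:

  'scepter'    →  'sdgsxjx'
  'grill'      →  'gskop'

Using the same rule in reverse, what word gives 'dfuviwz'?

dessert

In scepter: s→s is +0, c→d is +1, e→g is +2, p→s is +3 — the shift increases by 1 each position. Each letter shifts forward by its position index (0, 1, 2, …) — the shift grows by one for each successive letter.
Reversing it on dfuviwz: d−0=d, f−1=e, u−2=s, v−3=s, i−4=e, w−5=r, z−6=t.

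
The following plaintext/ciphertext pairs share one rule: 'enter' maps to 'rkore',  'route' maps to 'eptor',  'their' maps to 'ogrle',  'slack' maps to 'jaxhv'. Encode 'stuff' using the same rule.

This is an affine cipher: with a=0,…,z=25, each position x becomes (5x+23) mod 26.
For stuff: s(18)→5·18+23≡9=j; t(19)→5·19+23≡14=o; u(20)→5·20+23≡19=t; f(5)→5·5+23≡22=w; f(5)→5·5+23≡22=w (all mod 26).

jotww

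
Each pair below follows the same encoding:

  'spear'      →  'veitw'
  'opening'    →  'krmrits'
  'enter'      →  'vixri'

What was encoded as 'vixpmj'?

Two steps: reverse the string, then apply a Caesar shift of +4.
Reversing it on vixpmj: shift back: v−4=r, i−4=e, x−4=t, p−4=l, m−4=i, j−4=f → retlif; then reverse → filter.

filter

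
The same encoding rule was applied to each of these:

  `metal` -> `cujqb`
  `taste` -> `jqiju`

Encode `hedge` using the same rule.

Compare letters: m→c is +16, e→u is +16, t→j is +16 — a constant shift. Every letter moves 16 places later in the alphabet, wrapping around z→a.
On hedge: h+16=x, e+16=u, d+16=t, g+16=w, e+16=u.

xutwu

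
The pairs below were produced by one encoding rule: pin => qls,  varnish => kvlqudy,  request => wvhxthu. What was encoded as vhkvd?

ashes

The word is reversed, then every letter is shifted forward by 3.
Decoding vhkvd: shift back: v−3=s, h−3=e, k−3=h, v−3=s, d−3=a → sehsa; then reverse → ashes.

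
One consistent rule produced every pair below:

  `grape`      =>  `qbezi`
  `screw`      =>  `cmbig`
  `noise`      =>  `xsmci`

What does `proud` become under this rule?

The shift depends on letter class: consonant g→q is +10, but vowel a→e is +4. Two shifts are in play — +4 for a/e/i/o/u, +10 for every other letter.
For proud: p(cons)+10=z, r(cons)+10=b, o(vowel)+4=s, u(vowel)+4=y, d(cons)+10=n.

zbsyn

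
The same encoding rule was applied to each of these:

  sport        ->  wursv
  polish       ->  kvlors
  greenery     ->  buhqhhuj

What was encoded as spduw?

The output letters match the input read backwards, each shifted +3: sport reversed is trops. The word is reversed, then every letter is shifted forward by 3.
Undoing it on spduw: shift back: s−3=p, p−3=m, d−3=a, u−3=r, w−3=t → pmart; then reverse → tramp.

tramp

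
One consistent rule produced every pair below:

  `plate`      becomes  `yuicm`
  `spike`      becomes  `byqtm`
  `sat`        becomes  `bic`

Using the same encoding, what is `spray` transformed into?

byaih

The shift depends on letter class: consonant p→y is +9, but vowel a→i is +8. Two shifts are in play — +8 for a/e/i/o/u, +9 for every other letter.
On spray: s(cons)+9=b, p(cons)+9=y, r(cons)+9=a, a(vowel)+8=i, y(cons)+9=h.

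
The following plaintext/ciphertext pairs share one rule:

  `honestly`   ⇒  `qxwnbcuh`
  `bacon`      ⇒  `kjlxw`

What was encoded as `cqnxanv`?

Compare letters: h→q is +9, o→x is +9, n→w is +9 — a constant shift. Each letter is shifted forward by 9 in the alphabet (a Caesar shift of +9).
Decoding cqnxanv: c−9=t, q−9=h, n−9=e, x−9=o, a−9=r, n−9=e, v−9=m.

theorem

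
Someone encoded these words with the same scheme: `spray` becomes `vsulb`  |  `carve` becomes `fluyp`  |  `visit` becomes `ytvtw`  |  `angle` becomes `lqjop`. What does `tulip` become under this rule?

Vowels shift forward by 11 and consonants shift forward by 3.
For tulip: t(cons)+3=w, u(vowel)+11=f, l(cons)+3=o, i(vowel)+11=t, p(cons)+3=s.

wfots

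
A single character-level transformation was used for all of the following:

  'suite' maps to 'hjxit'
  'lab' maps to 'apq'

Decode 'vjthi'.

guest

Every letter moves 15 places later in the alphabet, wrapping around z→a.
Decoding vjthi: v−15=g, j−15=u, t−15=e, h−15=s, i−15=t.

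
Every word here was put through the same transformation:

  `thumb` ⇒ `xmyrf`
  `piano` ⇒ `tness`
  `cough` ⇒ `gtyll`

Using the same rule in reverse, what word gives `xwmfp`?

It's a Vigenère-style cipher with numeric key [4,5]: position i shifts by key[i mod 2].
Decoding xwmfp: x−4=t, w−5=r, m−4=i, f−5=a, p−4=l.

trial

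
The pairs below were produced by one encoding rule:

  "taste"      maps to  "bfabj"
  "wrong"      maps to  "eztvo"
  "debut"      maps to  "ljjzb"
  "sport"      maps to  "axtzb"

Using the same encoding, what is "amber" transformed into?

fujjz

The shift depends on letter class: consonant t→b is +8, but vowel a→f is +5. Vowels shift forward by 5 and consonants shift forward by 8.
On amber: a(vowel)+5=f, m(cons)+8=u, b(cons)+8=j, e(vowel)+5=j, r(cons)+8=z.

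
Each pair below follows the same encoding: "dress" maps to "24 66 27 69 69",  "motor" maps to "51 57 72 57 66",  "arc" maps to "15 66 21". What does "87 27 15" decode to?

d(#4)→24 and r(#18)→66: differences scale by 3, so n = 3·pos + 12. The formula is n = 3×(alphabet index, a=1) + 12.
Undoing it on 87 27 15: 87→(87−12)÷3=25=y, 27→(27−12)÷3=5=e, 15→(15−12)÷3=1=a.

yea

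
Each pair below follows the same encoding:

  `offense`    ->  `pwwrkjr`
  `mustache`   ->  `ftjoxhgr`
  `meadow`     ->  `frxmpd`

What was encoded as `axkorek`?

lantern

This is an affine cipher: with a=0,…,z=25, each position x becomes (5x+23) mod 26.
Reversing it on axkorek: a(0)→21·(0−23)≡11=l; x(23)→21·(23−23)≡0=a; k(10)→21·(10−23)≡13=n; o(14)→21·(14−23)≡19=t; r(17)→21·(17−23)≡4=e; e(4)→21·(4−23)≡17=r; k(10)→21·(10−23)≡13=n (all mod 26).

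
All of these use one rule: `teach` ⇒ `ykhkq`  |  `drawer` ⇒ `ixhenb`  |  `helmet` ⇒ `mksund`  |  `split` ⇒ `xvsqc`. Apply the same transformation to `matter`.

In teach: t→y is +5, e→k is +6, a→h is +7, c→k is +8 — the shift increases by 1 each position. Letter i (0-indexed) is shifted by i+5, so successive shifts are 5, 6, 7, ….
For matter: m+5=r, a+6=g, t+7=a, t+8=b, e+9=n, r+10=b.

rgabnb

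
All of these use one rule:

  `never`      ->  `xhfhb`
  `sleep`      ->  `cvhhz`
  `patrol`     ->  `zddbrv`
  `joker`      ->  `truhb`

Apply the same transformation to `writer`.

gbldhb

The rule splits by letter class: vowels +3, consonants +10.
Applying it to writer: w(cons)+10=g, r(cons)+10=b, i(vowel)+3=l, t(cons)+10=d, e(vowel)+3=h, r(cons)+10=b.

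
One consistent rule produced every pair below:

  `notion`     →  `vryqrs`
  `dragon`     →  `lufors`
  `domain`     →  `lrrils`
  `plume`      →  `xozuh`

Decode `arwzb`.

Shifts by position in notion: pos 0: n→v (+8), pos 1: o→r (+3), pos 2: t→y (+5), pos 3: i→q (+8), pos 4: o→r (+3), pos 5: n→s (+5) — repeating every 3. The shifts repeat in a cycle of length 3: positions 0,1,… shift by +8, +3, +5, then the pattern repeats.
Undoing it on arwzb: a−8=s, r−3=o, w−5=r, z−8=r, b−3=y.

sorry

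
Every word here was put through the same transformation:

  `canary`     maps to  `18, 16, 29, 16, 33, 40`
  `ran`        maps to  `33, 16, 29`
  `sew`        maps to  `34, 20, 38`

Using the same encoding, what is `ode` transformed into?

30, 19, 20

c is letter #3 and maps to 18: an offset of 15. Letters become their 1-based position plus 15 (so a→16, b→17, …).
On ode: o=15→30, d=4→19, e=5→20.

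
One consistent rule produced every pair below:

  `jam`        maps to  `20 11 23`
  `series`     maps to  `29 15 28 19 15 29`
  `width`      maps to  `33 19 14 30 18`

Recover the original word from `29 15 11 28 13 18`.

search

j is letter #10 and maps to 20: an offset of 10. Each letter is replaced by its alphabet position (a=1..z=26) + 10.
Undoing it on 29 15 11 28 13 18: 29→(29−10)÷1=19=s, 15→(15−10)÷1=5=e, 11→(11−10)÷1=1=a, 28→(28−10)÷1=18=r, 13→(13−10)÷1=3=c, 18→(18−10)÷1=8=h.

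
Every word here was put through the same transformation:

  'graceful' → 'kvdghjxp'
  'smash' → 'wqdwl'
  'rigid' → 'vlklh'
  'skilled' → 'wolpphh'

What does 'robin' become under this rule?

vrflr

The shift depends on letter class: consonant g→k is +4, but vowel a→d is +3. The rule splits by letter class: vowels +3, consonants +4.
Applying it to robin: r(cons)+4=v, o(vowel)+3=r, b(cons)+4=f, i(vowel)+3=l, n(cons)+4=r.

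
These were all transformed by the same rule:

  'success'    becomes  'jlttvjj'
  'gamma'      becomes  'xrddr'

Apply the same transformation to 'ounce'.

Compare letters: s→j is +17, u→l is +17, c→t is +17 — a constant shift. Every letter moves 17 places later in the alphabet, wrapping around z→a.
Applying it to ounce: o+17=f, u+17=l, n+17=e, c+17=t, e+17=v.

fletv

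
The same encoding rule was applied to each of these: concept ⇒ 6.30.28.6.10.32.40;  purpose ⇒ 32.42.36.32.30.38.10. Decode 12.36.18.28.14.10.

The formula is n = 2×(alphabet index, a=1).
Decoding 12.36.18.28.14.10: 12→(12−0)÷2=6=f, 36→(36−0)÷2=18=r, 18→(18−0)÷2=9=i, 28→(28−0)÷2=14=n, 14→(14−0)÷2=7=g, 10→(10−0)÷2=5=e.

fringe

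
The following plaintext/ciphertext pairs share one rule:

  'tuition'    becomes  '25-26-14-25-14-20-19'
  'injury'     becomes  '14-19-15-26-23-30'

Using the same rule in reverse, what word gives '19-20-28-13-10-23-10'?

nowhere

t is letter #20 and maps to 25: an offset of 5. Letters become their 1-based position plus 5 (so a→6, b→7, …).
Undoing it on 19-20-28-13-10-23-10: 19→(19−5)÷1=14=n, 20→(20−5)÷1=15=o, 28→(28−5)÷1=23=w, 13→(13−5)÷1=8=h, 10→(10−5)÷1=5=e, 23→(23−5)÷1=18=r, 10→(10−5)÷1=5=e.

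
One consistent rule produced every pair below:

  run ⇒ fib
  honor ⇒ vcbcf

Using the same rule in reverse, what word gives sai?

Compare letters: r→f is +14, u→i is +14, n→b is +14 — a constant shift. Each letter is shifted forward by 14 in the alphabet (a Caesar shift of +14).
Undoing it on sai: s−14=e, a−14=m, i−14=u.

emu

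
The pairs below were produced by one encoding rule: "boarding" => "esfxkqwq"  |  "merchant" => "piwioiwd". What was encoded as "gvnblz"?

In boarding: b→e is +3, o→s is +4, a→f is +5, r→x is +6 — the shift increases by 1 each position. Letter i (0-indexed) is shifted by i+3, so successive shifts are 3, 4, 5, ….
Undoing it on gvnblz: g−3=d, v−4=r, n−5=i, b−6=v, l−7=e, z−8=r.

driver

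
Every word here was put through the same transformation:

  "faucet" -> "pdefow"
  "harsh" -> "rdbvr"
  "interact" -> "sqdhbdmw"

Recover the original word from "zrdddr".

It's a Vigenère-style cipher with numeric key [10,3]: position i shifts by key[i mod 2].
Decoding zrdddr: z−10=p, r−3=o, d−10=t, d−3=a, d−10=t, r−3=o.

potato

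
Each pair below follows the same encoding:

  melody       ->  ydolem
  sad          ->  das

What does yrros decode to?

sorry

The output letters match the input read backwards: melody reversed is ydolem. It's just the letters in reverse order.
Reversing it on yrros: then reverse → sorry.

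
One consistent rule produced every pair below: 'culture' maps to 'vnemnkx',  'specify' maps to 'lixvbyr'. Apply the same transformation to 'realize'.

Compare letters: c→v is +19, u→n is +19, l→e is +19 — a constant shift. This is a Caesar cipher with shift 19.
Applying it to realize: r+19=k, e+19=x, a+19=t, l+19=e, i+19=b, z+19=s, e+19=x.

kxtebsx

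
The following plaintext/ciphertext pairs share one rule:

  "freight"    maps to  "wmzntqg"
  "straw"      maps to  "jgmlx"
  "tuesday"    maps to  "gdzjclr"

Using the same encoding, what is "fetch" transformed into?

wzgfq

f(5)→w(22) and r(17)→m(12) fit y≡23x+11 (mod 26); the inverse of 23 mod 26 is 17. This is an affine cipher: with a=0,…,z=25, each position x becomes (23x+11) mod 26.
On fetch: f(5)→23·5+11≡22=w; e(4)→23·4+11≡25=z; t(19)→23·19+11≡6=g; c(2)→23·2+11≡5=f; h(7)→23·7+11≡16=q (all mod 26).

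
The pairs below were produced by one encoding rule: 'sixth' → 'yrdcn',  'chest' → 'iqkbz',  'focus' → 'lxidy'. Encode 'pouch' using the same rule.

vxaln

Shifts by position in sixth: pos 0: s→y (+6), pos 1: i→r (+9), pos 2: x→d (+6), pos 3: t→c (+9) — repeating every 2. It's a Vigenère-style cipher with numeric key [6,9]: position i shifts by key[i mod 2].
On pouch: p+6=v, o+9=x, u+6=a, c+9=l, h+6=n.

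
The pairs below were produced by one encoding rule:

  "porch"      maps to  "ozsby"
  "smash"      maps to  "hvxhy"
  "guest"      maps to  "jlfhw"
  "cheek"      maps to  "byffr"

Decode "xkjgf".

angle

p(15)→o(14) and o(14)→z(25) fit y≡15x+23 (mod 26); the inverse of 15 mod 26 is 7. This is an affine cipher: with a=0,…,z=25, each position x becomes (15x+23) mod 26.
Decoding xkjgf: x(23)→7·(23−23)≡0=a; k(10)→7·(10−23)≡13=n; j(9)→7·(9−23)≡6=g; g(6)→7·(6−23)≡11=l; f(5)→7·(5−23)≡4=e (all mod 26).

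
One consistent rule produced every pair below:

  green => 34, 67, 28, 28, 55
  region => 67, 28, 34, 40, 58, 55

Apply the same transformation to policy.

61, 58, 49, 40, 22, 88

g(#7)→34 and r(#18)→67: differences scale by 3, so n = 3·pos + 13. With a=1..z=26, the number is 3·pos + 13.
For policy: p=16→61, o=15→58, l=12→49, i=9→40, c=3→22, y=25→88.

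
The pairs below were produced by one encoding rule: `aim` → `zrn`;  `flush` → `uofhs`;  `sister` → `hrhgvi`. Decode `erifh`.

virus

Each pair mirrors across the alphabet (a↔z, i↔r, m↔n): positions sum to 25. This is the alphabet-reversal cipher (Atbash): a becomes z, b becomes y, etc.
Undoing it on erifh: e↔v, r↔i, i↔r, f↔u, h↔s.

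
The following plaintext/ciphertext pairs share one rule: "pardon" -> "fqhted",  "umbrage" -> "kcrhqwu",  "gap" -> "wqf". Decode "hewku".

rogue

Compare letters: p→f is +16, a→q is +16, r→h is +16 — a constant shift. Each letter is shifted forward by 16 in the alphabet (a Caesar shift of +16).
Reversing it on hewku: h−16=r, e−16=o, w−16=g, k−16=u, u−16=e.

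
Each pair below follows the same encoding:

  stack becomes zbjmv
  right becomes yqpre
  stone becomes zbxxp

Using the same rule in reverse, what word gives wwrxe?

In stack: s→z is +7, t→b is +8, a→j is +9, c→m is +10 — the shift increases by 1 each position. Letter i (0-indexed) is shifted by i+7, so successive shifts are 7, 8, 9, ….
Reversing it on wwrxe: w−7=p, w−8=o, r−9=i, x−10=n, e−11=t.

point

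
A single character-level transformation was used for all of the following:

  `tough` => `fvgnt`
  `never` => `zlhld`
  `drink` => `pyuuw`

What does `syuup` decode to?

grind

Shifts by position in tough: pos 0: t→f (+12), pos 1: o→v (+7), pos 2: u→g (+12), pos 3: g→n (+7) — repeating every 2. It's a Vigenère-style cipher with numeric key [12,7]: position i shifts by key[i mod 2].
Undoing it on syuup: s−12=g, y−7=r, u−12=i, u−7=n, p−12=d.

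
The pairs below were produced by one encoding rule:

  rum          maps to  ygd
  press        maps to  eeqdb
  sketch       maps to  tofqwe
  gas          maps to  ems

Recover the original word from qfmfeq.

The word is reversed, then every letter is shifted forward by 12.
Decoding qfmfeq: shift back: q−12=e, f−12=t, m−12=a, f−12=t, e−12=s, q−12=e → etatse; then reverse → estate.

estate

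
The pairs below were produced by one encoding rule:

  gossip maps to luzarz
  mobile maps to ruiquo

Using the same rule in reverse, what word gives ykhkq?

teach

In gossip: g→l is +5, o→u is +6, s→z is +7, s→a is +8 — the shift increases by 1 each position. Each letter shifts forward by (position + 5), i.e. 5, 6, 7, … — the shift grows by one for each successive letter.
Reversing it on ykhkq: y−5=t, k−6=e, h−7=a, k−8=c, q−9=h.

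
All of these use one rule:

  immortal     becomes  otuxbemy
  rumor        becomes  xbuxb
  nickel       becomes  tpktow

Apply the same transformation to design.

jlarqy

Each letter shifts forward by (position + 6), i.e. 6, 7, 8, … — the shift grows by one for each successive letter.
On design: d+6=j, e+7=l, s+8=a, i+9=r, g+10=q, n+11=y.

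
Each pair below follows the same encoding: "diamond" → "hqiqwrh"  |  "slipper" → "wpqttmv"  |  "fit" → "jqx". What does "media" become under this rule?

The shift depends on letter class: consonant d→h is +4, but vowel i→q is +8. The rule splits by letter class: vowels +8, consonants +4.
On media: m(cons)+4=q, e(vowel)+8=m, d(cons)+4=h, i(vowel)+8=q, a(vowel)+8=i.

qmhqi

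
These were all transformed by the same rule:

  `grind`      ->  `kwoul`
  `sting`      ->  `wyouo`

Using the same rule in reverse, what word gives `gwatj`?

crumb

In grind: g→k is +4, r→w is +5, i→o is +6, n→u is +7 — the shift increases by 1 each position. Each letter shifts forward by (position + 4), i.e. 4, 5, 6, … — the shift grows by one for each successive letter.
Decoding gwatj: g−4=c, w−5=r, a−6=u, t−7=m, j−8=b.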